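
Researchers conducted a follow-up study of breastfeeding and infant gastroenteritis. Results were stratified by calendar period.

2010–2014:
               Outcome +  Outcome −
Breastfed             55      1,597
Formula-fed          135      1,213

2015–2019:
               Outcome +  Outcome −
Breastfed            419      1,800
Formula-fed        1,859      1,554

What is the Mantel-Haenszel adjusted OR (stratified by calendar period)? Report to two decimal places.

0.21

OR_MH = Σ(aᵢdᵢ/nᵢ) / Σ(bᵢcᵢ/nᵢ), where nᵢ is the stratum total.
Stratum 1 (2010–2014): n = 3000; a·d/n = 55·1213/3000 = 22.2383; b·c/n = 1597·135/3000 = 71.8650
Stratum 2 (2015–2019): n = 5632; a·d/n = 419·1554/5632 = 115.6119; b·c/n = 1800·1859/5632 = 594.1406
OR_MH = (22.2383 + 115.6119) / (71.8650 + 594.1406) = 137.8502 / 666.0056 = 0.20698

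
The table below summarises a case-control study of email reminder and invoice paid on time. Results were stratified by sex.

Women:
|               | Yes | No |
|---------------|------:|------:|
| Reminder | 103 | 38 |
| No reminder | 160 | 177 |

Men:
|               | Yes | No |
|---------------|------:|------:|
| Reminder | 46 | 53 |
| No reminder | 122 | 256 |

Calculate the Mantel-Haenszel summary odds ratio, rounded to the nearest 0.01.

2.39

OR_MH = Σ(aᵢdᵢ/nᵢ) / Σ(bᵢcᵢ/nᵢ), where nᵢ is the stratum total.
Stratum 1 (Women): n = 478; a·d/n = 103·177/478 = 38.1402; b·c/n = 38·160/478 = 12.7197
Stratum 2 (Men): n = 477; a·d/n = 46·256/477 = 24.6876; b·c/n = 53·122/477 = 13.5556
OR_MH = (38.1402 + 24.6876) / (12.7197 + 13.5556) = 62.8278 / 26.2752 = 2.39114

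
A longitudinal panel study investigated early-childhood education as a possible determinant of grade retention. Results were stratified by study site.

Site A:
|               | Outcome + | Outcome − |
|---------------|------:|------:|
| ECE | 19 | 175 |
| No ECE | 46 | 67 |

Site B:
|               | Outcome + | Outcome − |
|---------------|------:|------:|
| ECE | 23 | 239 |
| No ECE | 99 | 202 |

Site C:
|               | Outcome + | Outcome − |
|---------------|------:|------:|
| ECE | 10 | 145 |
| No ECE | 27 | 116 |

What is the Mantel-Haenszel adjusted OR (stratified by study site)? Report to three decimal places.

OR_MH = Σ(aᵢdᵢ/nᵢ) / Σ(bᵢcᵢ/nᵢ), where nᵢ is the stratum total.
Stratum 1 (Site A): n = 307; a·d/n = 19·67/307 = 4.1466; b·c/n = 175·46/307 = 26.2215
Stratum 2 (Site B): n = 563; a·d/n = 23·202/563 = 8.2522; b·c/n = 239·99/563 = 42.0266
Stratum 3 (Site C): n = 298; a·d/n = 10·116/298 = 3.8926; b·c/n = 145·27/298 = 13.1376
OR_MH = (4.1466 + 8.2522 + 3.8926) / (26.2215 + 42.0266 + 13.1376) = 16.2914 / 81.3857 = 0.20018

0.200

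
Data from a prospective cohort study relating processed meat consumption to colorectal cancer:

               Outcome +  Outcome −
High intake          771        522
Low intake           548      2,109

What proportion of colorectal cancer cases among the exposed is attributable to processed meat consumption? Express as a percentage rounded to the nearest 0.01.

Cells: a = 771, b = 522, c = 548, d = 2109.
Risk in exposed = 771/1293 = 0.59629; risk in unexposed = 548/2657 = 0.20625.
RR = 0.59629/0.20625 = 2.89112
AR% = (RR − 1)/RR × 100 = (2.89112 − 1)/2.89112 × 100 = 65.4114%

65.41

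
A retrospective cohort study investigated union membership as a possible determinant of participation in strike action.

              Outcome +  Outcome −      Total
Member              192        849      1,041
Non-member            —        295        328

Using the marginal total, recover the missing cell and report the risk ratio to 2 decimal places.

1.83

The missing cell is in the unexposed row: 328 − 295 = 33.
So a = 192, b = 849, c = 33, d = 295.
RR = [a/(a+b)] / [c/(c+d)] = (192/1041) / (33/328) = 0.18444/0.10061 = 1.83320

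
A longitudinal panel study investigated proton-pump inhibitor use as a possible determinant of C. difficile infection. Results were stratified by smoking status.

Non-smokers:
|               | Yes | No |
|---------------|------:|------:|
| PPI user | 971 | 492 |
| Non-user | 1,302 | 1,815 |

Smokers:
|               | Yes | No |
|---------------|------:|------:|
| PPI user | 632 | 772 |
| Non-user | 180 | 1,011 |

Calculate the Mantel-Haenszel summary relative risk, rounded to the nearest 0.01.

1.85

RR_MH = Σ(aᵢ·n₀ᵢ/nᵢ) / Σ(cᵢ·n₁ᵢ/nᵢ), with n₁ᵢ = aᵢ+bᵢ (exposed), n₀ᵢ = cᵢ+dᵢ (unexposed), nᵢ = n₁ᵢ+n₀ᵢ.
Stratum 1 (Non-smokers): n₁ = 1463, n₀ = 3117, n = 4580; a·n₀/n = 971·3117/4580 = 660.8312; c·n₁/n = 1302·1463/4580 = 415.9009
Stratum 2 (Smokers): n₁ = 1404, n₀ = 1191, n = 2595; a·n₀/n = 632·1191/2595 = 290.0624; c·n₁/n = 180·1404/2595 = 97.3873
RR_MH = (660.8312 + 290.0624) / (415.9009 + 97.3873) = 950.8937 / 513.2882 = 1.85255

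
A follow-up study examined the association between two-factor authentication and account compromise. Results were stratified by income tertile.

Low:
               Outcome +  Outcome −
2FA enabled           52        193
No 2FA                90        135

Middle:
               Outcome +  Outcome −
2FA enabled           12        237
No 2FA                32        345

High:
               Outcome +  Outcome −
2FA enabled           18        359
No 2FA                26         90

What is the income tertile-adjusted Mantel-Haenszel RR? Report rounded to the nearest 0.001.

RR_MH = Σ(aᵢ·n₀ᵢ/nᵢ) / Σ(cᵢ·n₁ᵢ/nᵢ), with n₁ᵢ = aᵢ+bᵢ (exposed), n₀ᵢ = cᵢ+dᵢ (unexposed), nᵢ = n₁ᵢ+n₀ᵢ.
Stratum 1 (Low): n₁ = 245, n₀ = 225, n = 470; a·n₀/n = 52·225/470 = 24.8936; c·n₁/n = 90·245/470 = 46.9149
Stratum 2 (Middle): n₁ = 249, n₀ = 377, n = 626; a·n₀/n = 12·377/626 = 7.2268; c·n₁/n = 32·249/626 = 12.7284
Stratum 3 (High): n₁ = 377, n₀ = 116, n = 493; a·n₀/n = 18·116/493 = 4.2353; c·n₁/n = 26·377/493 = 19.8824
RR_MH = (24.8936 + 7.2268 + 4.2353) / (46.9149 + 12.7284 + 19.8824) = 36.3557 / 79.5257 = 0.45716

0.457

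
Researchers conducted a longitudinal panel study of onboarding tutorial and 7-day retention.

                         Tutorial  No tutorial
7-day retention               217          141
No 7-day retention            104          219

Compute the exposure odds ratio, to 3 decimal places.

3.241

Reading the table with exposure as columns: a = 217 (Tutorial, case), b = 104 (Tutorial, non-case), c = 141 (No tutorial, case), d = 219.
OR = (a·d)/(b·c) = (217 × 219) / (104 × 141) = 47523 / 14664 = 3.24079
The odds of 7-day retention are about 3.24 times as high in the tutorial group.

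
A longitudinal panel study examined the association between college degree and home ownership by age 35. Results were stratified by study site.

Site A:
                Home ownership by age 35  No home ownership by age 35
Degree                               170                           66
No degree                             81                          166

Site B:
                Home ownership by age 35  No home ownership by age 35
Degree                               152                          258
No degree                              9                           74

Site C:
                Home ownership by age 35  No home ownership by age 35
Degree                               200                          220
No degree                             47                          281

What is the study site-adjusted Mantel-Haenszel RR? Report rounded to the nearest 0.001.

2.726

RR_MH = Σ(aᵢ·n₀ᵢ/nᵢ) / Σ(cᵢ·n₁ᵢ/nᵢ), with n₁ᵢ = aᵢ+bᵢ (exposed), n₀ᵢ = cᵢ+dᵢ (unexposed), nᵢ = n₁ᵢ+n₀ᵢ.
Stratum 1 (Site A): n₁ = 236, n₀ = 247, n = 483; a·n₀/n = 170·247/483 = 86.9358; c·n₁/n = 81·236/483 = 39.5776
Stratum 2 (Site B): n₁ = 410, n₀ = 83, n = 493; a·n₀/n = 152·83/493 = 25.5903; c·n₁/n = 9·410/493 = 7.4848
Stratum 3 (Site C): n₁ = 420, n₀ = 328, n = 748; a·n₀/n = 200·328/748 = 87.7005; c·n₁/n = 47·420/748 = 26.3904
RR_MH = (86.9358 + 25.5903 + 87.7005) / (39.5776 + 7.4848 + 26.3904) = 200.2266 / 73.4528 = 2.72592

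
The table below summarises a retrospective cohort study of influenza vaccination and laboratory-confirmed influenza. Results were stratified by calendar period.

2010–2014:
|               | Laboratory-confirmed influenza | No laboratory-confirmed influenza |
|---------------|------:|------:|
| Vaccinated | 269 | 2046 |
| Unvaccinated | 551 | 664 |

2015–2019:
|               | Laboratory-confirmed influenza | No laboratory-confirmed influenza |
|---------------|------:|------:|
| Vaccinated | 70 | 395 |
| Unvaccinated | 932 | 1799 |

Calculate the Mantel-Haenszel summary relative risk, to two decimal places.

RR_MH = Σ(aᵢ·n₀ᵢ/nᵢ) / Σ(cᵢ·n₁ᵢ/nᵢ), with n₁ᵢ = aᵢ+bᵢ (exposed), n₀ᵢ = cᵢ+dᵢ (unexposed), nᵢ = n₁ᵢ+n₀ᵢ.
Stratum 1 (2010–2014): n₁ = 2315, n₀ = 1215, n = 3530; a·n₀/n = 269·1215/3530 = 92.5878; c·n₁/n = 551·2315/3530 = 361.3499
Stratum 2 (2015–2019): n₁ = 465, n₀ = 2731, n = 3196; a·n₀/n = 70·2731/3196 = 59.8154; c·n₁/n = 932·465/3196 = 135.6008
RR_MH = (92.5878 + 59.8154) / (361.3499 + 135.6008) = 152.4032 / 496.9506 = 0.30668

0.31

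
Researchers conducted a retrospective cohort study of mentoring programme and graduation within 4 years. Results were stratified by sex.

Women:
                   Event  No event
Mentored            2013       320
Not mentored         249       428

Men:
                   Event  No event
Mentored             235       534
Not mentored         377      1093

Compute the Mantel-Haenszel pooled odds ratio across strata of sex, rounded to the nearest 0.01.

3.45

OR_MH = Σ(aᵢdᵢ/nᵢ) / Σ(bᵢcᵢ/nᵢ), where nᵢ is the stratum total.
Stratum 1 (Women): n = 3010; a·d/n = 2013·428/3010 = 286.2339; b·c/n = 320·249/3010 = 26.4718
Stratum 2 (Men): n = 2239; a·d/n = 235·1093/2239 = 114.7186; b·c/n = 534·377/2239 = 89.9142
OR_MH = (286.2339 + 114.7186) / (26.4718 + 89.9142) = 400.9525 / 116.3860 = 3.44502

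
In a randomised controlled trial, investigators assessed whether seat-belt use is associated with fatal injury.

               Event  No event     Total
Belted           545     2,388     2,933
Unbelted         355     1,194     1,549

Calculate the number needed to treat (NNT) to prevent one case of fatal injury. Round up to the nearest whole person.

Risk in treated group = 545/2933 = 0.18582; risk in control = 355/1549 = 0.22918.
Absolute risk reduction = 0.22918 − 0.18582 = 0.04336
NNT = 1 / ARR = 1 / 0.04336 = 23.061 → round up → 24

24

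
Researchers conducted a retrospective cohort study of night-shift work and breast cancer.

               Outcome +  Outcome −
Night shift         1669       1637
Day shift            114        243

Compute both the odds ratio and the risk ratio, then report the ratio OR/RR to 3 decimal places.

1.375

Cells: a = 1669, b = 1637, c = 114, d = 243.
OR = (1669·243)/(1637·114) = 405567/186618 = 2.17325
Risk in exposed = 1669/3306 = 0.50484; risk in unexposed = 114/357 = 0.31933; RR = 1.58095
OR/RR = 2.17325 / 1.58095 = 1.37465
The outcome is not rare, so the OR lies further from 1 than the RR.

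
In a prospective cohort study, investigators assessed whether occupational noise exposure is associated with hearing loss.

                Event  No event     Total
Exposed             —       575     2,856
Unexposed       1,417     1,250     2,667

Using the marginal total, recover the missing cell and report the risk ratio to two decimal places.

1.50

The missing cell is in the exposed row: 2856 − 575 = 2281.
So a = 2281, b = 575, c = 1417, d = 1250.
RR = [a/(a+b)] / [c/(c+d)] = (2281/2856) / (1417/2667) = 0.79867/0.53131 = 1.50321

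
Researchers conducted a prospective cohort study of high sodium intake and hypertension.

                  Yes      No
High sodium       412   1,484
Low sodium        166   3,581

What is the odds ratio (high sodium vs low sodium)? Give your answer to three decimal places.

Cells: a = 412, b = 1484, c = 166, d = 3581.
OR = (a·d)/(b·c) = (412 × 3581) / (1484 × 166) = 1475372 / 246344 = 5.98907
The odds of hypertension are about 5.99 times as high in the high sodium group.

5.989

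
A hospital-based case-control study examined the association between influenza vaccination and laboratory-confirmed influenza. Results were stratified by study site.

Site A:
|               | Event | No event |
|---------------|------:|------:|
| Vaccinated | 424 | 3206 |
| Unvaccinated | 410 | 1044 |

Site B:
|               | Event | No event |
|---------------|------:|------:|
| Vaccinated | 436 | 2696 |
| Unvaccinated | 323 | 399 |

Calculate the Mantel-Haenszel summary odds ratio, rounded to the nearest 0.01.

0.27

OR_MH = Σ(aᵢdᵢ/nᵢ) / Σ(bᵢcᵢ/nᵢ), where nᵢ is the stratum total.
Stratum 1 (Site A): n = 5084; a·d/n = 424·1044/5084 = 87.0685; b·c/n = 3206·410/5084 = 258.5484
Stratum 2 (Site B): n = 3854; a·d/n = 436·399/3854 = 45.1386; b·c/n = 2696·323/3854 = 225.9491
OR_MH = (87.0685 + 45.1386) / (258.5484 + 225.9491) = 132.2070 / 484.4975 = 0.27287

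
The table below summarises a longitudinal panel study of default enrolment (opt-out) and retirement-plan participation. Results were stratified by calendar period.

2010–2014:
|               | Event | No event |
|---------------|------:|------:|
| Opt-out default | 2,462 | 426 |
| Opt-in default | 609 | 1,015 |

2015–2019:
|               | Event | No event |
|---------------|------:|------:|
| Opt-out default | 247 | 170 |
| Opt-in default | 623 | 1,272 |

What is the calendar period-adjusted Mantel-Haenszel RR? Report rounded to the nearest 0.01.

2.17

RR_MH = Σ(aᵢ·n₀ᵢ/nᵢ) / Σ(cᵢ·n₁ᵢ/nᵢ), with n₁ᵢ = aᵢ+bᵢ (exposed), n₀ᵢ = cᵢ+dᵢ (unexposed), nᵢ = n₁ᵢ+n₀ᵢ.
Stratum 1 (2010–2014): n₁ = 2888, n₀ = 1624, n = 4512; a·n₀/n = 2462·1624/4512 = 886.1454; c·n₁/n = 609·2888/4512 = 389.8032
Stratum 2 (2015–2019): n₁ = 417, n₀ = 1895, n = 2312; a·n₀/n = 247·1895/2312 = 202.4503; c·n₁/n = 623·417/2312 = 112.3663
RR_MH = (886.1454 + 202.4503) / (389.8032 + 112.3663) = 1088.5956 / 502.1695 = 2.16779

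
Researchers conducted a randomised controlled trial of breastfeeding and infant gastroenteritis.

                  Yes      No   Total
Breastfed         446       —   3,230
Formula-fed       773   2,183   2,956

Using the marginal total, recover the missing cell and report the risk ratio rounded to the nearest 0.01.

The missing cell is in the exposed row: 3230 − 446 = 2784.
So a = 446, b = 2784, c = 773, d = 2183.
RR = [a/(a+b)] / [c/(c+d)] = (446/3230) / (773/2956) = 0.13808/0.26150 = 0.52803

0.53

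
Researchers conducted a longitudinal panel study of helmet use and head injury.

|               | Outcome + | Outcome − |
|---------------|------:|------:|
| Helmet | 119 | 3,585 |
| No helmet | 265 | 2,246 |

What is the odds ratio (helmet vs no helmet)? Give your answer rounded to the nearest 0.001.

Cells: a = 119, b = 3585, c = 265, d = 2246.
OR = (a·d)/(b·c) = (119 × 2246) / (3585 × 265) = 267274 / 950025 = 0.28133
Exposure is associated with lower odds of head injury (OR = 0.28 < 1).

0.281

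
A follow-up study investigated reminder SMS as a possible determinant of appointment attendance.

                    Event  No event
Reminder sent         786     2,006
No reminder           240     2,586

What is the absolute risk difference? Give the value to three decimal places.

0.197

Cells: a = 786, b = 2006, c = 240, d = 2586.
Risk in exposed = 786/2792 = 0.281519; risk in unexposed = 240/2826 = 0.084926.
Risk difference = 0.281519 − 0.084926 = 0.196593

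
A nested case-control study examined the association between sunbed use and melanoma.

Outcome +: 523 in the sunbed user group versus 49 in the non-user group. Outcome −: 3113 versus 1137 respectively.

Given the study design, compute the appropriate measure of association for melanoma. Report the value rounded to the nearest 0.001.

From the description: a = 523, b = 3113, c = 49, d = 1137.
This is a nested case-control study: participants were sampled on outcome status, so risks in the source population cannot be estimated directly — relative risk is not valid here. The odds ratio is the appropriate measure.
OR = (a·d)/(b·c) = (523 × 1137) / (3113 × 49) = 594651 / 152537 = 3.89840

3.898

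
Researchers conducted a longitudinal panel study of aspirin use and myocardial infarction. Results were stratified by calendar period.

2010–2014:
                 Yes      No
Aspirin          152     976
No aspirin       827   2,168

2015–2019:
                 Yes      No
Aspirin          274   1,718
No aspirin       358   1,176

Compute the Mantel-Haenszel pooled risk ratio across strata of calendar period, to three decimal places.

0.536

RR_MH = Σ(aᵢ·n₀ᵢ/nᵢ) / Σ(cᵢ·n₁ᵢ/nᵢ), with n₁ᵢ = aᵢ+bᵢ (exposed), n₀ᵢ = cᵢ+dᵢ (unexposed), nᵢ = n₁ᵢ+n₀ᵢ.
Stratum 1 (2010–2014): n₁ = 1128, n₀ = 2995, n = 4123; a·n₀/n = 152·2995/4123 = 110.4147; c·n₁/n = 827·1128/4123 = 226.2566
Stratum 2 (2015–2019): n₁ = 1992, n₀ = 1534, n = 3526; a·n₀/n = 274·1534/3526 = 119.2048; c·n₁/n = 358·1992/3526 = 202.2507
RR_MH = (110.4147 + 119.2048) / (226.2566 + 202.2507) = 229.6195 / 428.5073 = 0.53586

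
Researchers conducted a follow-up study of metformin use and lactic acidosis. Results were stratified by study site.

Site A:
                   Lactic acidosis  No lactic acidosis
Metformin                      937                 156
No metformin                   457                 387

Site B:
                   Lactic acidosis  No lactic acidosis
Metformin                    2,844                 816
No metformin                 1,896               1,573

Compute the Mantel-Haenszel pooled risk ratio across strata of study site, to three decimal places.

1.456

RR_MH = Σ(aᵢ·n₀ᵢ/nᵢ) / Σ(cᵢ·n₁ᵢ/nᵢ), with n₁ᵢ = aᵢ+bᵢ (exposed), n₀ᵢ = cᵢ+dᵢ (unexposed), nᵢ = n₁ᵢ+n₀ᵢ.
Stratum 1 (Site A): n₁ = 1093, n₀ = 844, n = 1937; a·n₀/n = 937·844/1937 = 408.2747; c·n₁/n = 457·1093/1937 = 257.8735
Stratum 2 (Site B): n₁ = 3660, n₀ = 3469, n = 7129; a·n₀/n = 2844·3469/7129 = 1383.9018; c·n₁/n = 1896·3660/7129 = 973.3988
RR_MH = (408.2747 + 1383.9018) / (257.8735 + 973.3988) = 1792.1765 / 1231.2723 = 1.45555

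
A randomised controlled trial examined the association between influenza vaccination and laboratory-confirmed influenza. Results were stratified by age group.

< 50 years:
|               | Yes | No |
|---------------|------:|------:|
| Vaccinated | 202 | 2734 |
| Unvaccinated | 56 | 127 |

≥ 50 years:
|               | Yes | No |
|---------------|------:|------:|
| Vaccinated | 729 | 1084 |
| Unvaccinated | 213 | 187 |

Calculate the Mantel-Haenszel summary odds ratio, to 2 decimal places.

OR_MH = Σ(aᵢdᵢ/nᵢ) / Σ(bᵢcᵢ/nᵢ), where nᵢ is the stratum total.
Stratum 1 (< 50 years): n = 3119; a·d/n = 202·127/3119 = 8.2251; b·c/n = 2734·56/3119 = 49.0875
Stratum 2 (≥ 50 years): n = 2213; a·d/n = 729·187/2213 = 61.6010; b·c/n = 1084·213/2213 = 104.3344
OR_MH = (8.2251 + 61.6010) / (49.0875 + 104.3344) = 69.8261 / 153.4219 = 0.45512

0.46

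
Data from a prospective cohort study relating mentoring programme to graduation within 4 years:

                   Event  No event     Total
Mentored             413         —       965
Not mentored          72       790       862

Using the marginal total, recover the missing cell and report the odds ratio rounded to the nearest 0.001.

The missing cell is in the exposed row: 965 − 413 = 552.
So a = 413, b = 552, c = 72, d = 790.
OR = (a·d)/(b·c) = (413 × 790) / (552 × 72) = 326270 / 39744 = 8.20929

8.209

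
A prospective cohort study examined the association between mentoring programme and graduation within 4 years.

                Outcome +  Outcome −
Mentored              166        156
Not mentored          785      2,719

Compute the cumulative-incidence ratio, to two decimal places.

Cells: a = 166, b = 156, c = 785, d = 2719.
Risk in exposed = 166/322 = 0.51553; risk in unexposed = 785/3504 = 0.22403.
RR = 0.51553 / 0.22403 = 2.30116
The risk among the exposed is 2.30 times that among the unexposed.

2.30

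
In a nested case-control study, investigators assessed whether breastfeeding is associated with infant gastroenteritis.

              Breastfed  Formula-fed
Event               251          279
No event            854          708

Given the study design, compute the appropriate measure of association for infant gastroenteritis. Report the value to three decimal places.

Reading the table with exposure as columns: a = 251 (Breastfed, case), b = 854 (Breastfed, non-case), c = 279 (Formula-fed, case), d = 708.
This is a nested case-control study: participants were sampled on outcome status, so risks in the source population cannot be estimated directly — relative risk is not valid here. The odds ratio is the appropriate measure.
OR = (a·d)/(b·c) = (251 × 708) / (854 × 279) = 177708 / 238266 = 0.74584

0.746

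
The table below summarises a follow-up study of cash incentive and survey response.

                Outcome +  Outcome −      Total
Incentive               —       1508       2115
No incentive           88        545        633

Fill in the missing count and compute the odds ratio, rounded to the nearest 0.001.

2.493

The missing cell is in the exposed row: 2115 − 1508 = 607.
So a = 607, b = 1508, c = 88, d = 545.
OR = (a·d)/(b·c) = (607 × 545) / (1508 × 88) = 330815 / 132704 = 2.49288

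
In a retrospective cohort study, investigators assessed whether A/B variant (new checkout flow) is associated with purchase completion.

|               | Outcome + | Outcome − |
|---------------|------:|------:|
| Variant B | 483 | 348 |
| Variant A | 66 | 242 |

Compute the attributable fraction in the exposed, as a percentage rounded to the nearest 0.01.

Cells: a = 483, b = 348, c = 66, d = 242.
Risk in exposed = 483/831 = 0.58123; risk in unexposed = 66/308 = 0.21429.
RR = 0.58123/0.21429 = 2.71239
AR% = (RR − 1)/RR × 100 = (2.71239 − 1)/2.71239 × 100 = 63.1322%

63.13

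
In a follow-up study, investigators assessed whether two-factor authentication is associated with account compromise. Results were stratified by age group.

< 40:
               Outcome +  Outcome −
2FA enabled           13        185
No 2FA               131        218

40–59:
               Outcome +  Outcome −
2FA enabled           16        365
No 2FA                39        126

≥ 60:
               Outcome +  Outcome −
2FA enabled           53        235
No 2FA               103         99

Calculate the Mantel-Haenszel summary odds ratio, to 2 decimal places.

0.16

OR_MH = Σ(aᵢdᵢ/nᵢ) / Σ(bᵢcᵢ/nᵢ), where nᵢ is the stratum total.
Stratum 1 (< 40): n = 547; a·d/n = 13·218/547 = 5.1810; b·c/n = 185·131/547 = 44.3053
Stratum 2 (40–59): n = 546; a·d/n = 16·126/546 = 3.6923; b·c/n = 365·39/546 = 26.0714
Stratum 3 (≥ 60): n = 490; a·d/n = 53·99/490 = 10.7082; b·c/n = 235·103/490 = 49.3980
OR_MH = (5.1810 + 3.6923 + 10.7082) / (44.3053 + 26.0714 + 49.3980) = 19.5815 / 119.7747 = 0.16349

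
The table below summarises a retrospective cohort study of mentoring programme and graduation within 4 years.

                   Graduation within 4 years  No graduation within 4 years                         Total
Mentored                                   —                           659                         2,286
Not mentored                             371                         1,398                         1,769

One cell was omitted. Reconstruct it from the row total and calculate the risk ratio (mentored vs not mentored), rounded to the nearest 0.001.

The missing cell is in the exposed row: 2286 − 659 = 1627.
So a = 1627, b = 659, c = 371, d = 1398.
RR = [a/(a+b)] / [c/(c+d)] = (1627/2286) / (371/1769) = 0.71172/0.20972 = 3.39364

3.394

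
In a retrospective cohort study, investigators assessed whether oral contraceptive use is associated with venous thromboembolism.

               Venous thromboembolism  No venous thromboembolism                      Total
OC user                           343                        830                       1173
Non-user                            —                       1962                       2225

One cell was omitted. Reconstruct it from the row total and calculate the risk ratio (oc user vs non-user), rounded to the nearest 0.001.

The missing cell is in the unexposed row: 2225 − 1962 = 263.
So a = 343, b = 830, c = 263, d = 1962.
RR = [a/(a+b)] / [c/(c+d)] = (343/1173) / (263/2225) = 0.29241/0.11820 = 2.47383

2.474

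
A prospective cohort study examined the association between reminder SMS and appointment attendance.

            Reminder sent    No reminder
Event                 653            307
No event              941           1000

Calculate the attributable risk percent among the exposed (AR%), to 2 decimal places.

Reading the table with exposure as columns: a = 653 (Reminder sent, case), b = 941 (Reminder sent, non-case), c = 307 (No reminder, case), d = 1000.
Risk in exposed = 653/1594 = 0.40966; risk in unexposed = 307/1307 = 0.23489.
RR = 0.40966/0.23489 = 1.74406
AR% = (RR − 1)/RR × 100 = (1.74406 − 1)/1.74406 × 100 = 42.6626%

42.66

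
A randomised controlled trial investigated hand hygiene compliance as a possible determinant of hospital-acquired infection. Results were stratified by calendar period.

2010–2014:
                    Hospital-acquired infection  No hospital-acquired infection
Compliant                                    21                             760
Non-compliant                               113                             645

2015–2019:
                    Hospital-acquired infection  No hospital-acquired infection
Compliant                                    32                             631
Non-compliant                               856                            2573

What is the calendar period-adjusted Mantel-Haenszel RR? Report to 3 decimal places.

RR_MH = Σ(aᵢ·n₀ᵢ/nᵢ) / Σ(cᵢ·n₁ᵢ/nᵢ), with n₁ᵢ = aᵢ+bᵢ (exposed), n₀ᵢ = cᵢ+dᵢ (unexposed), nᵢ = n₁ᵢ+n₀ᵢ.
Stratum 1 (2010–2014): n₁ = 781, n₀ = 758, n = 1539; a·n₀/n = 21·758/1539 = 10.3431; c·n₁/n = 113·781/1539 = 57.3444
Stratum 2 (2015–2019): n₁ = 663, n₀ = 3429, n = 4092; a·n₀/n = 32·3429/4092 = 26.8152; c·n₁/n = 856·663/4092 = 138.6921
RR_MH = (10.3431 + 26.8152) / (57.3444 + 138.6921) = 37.1583 / 196.0365 = 0.18955

0.190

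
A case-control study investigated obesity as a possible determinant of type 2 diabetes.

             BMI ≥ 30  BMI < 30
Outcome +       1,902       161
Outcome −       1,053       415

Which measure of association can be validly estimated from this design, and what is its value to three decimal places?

Reading the table with exposure as columns: a = 1902 (BMI ≥ 30, case), b = 1053 (BMI ≥ 30, non-case), c = 161 (BMI < 30, case), d = 415.
This is a case-control study: participants were sampled on outcome status, so risks in the source population cannot be estimated directly — relative risk is not valid here. The odds ratio is the appropriate measure.
OR = (a·d)/(b·c) = (1902 × 415) / (1053 × 161) = 789330 / 169533 = 4.65591

4.656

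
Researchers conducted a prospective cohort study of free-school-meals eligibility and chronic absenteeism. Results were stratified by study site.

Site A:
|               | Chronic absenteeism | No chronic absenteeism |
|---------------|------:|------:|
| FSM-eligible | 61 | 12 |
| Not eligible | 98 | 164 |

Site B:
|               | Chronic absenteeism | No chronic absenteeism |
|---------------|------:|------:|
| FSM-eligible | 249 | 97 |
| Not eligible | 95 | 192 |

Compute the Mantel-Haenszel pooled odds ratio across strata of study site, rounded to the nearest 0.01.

OR_MH = Σ(aᵢdᵢ/nᵢ) / Σ(bᵢcᵢ/nᵢ), where nᵢ is the stratum total.
Stratum 1 (Site A): n = 335; a·d/n = 61·164/335 = 29.8627; b·c/n = 12·98/335 = 3.5104
Stratum 2 (Site B): n = 633; a·d/n = 249·192/633 = 75.5261; b·c/n = 97·95/633 = 14.5577
OR_MH = (29.8627 + 75.5261) / (3.5104 + 14.5577) = 105.3888 / 18.0681 = 5.83286

5.83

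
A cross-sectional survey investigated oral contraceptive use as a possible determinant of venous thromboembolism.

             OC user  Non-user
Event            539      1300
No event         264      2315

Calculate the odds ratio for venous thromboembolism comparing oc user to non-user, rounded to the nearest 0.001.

3.636

Reading the table with exposure as columns: a = 539 (OC user, case), b = 264 (OC user, non-case), c = 1300 (Non-user, case), d = 2315.
OR = (a·d)/(b·c) = (539 × 2315) / (264 × 1300) = 1247785 / 343200 = 3.63574
The odds of venous thromboembolism are about 3.64 times as high in the oc user group.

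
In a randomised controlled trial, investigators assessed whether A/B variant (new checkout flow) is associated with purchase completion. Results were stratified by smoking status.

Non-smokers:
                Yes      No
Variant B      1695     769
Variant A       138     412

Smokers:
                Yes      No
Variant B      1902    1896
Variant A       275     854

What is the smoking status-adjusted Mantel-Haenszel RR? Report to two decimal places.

2.29

RR_MH = Σ(aᵢ·n₀ᵢ/nᵢ) / Σ(cᵢ·n₁ᵢ/nᵢ), with n₁ᵢ = aᵢ+bᵢ (exposed), n₀ᵢ = cᵢ+dᵢ (unexposed), nᵢ = n₁ᵢ+n₀ᵢ.
Stratum 1 (Non-smokers): n₁ = 2464, n₀ = 550, n = 3014; a·n₀/n = 1695·550/3014 = 309.3066; c·n₁/n = 138·2464/3014 = 112.8175
Stratum 2 (Smokers): n₁ = 3798, n₀ = 1129, n = 4927; a·n₀/n = 1902·1129/4927 = 435.8348; c·n₁/n = 275·3798/4927 = 211.9850
RR_MH = (309.3066 + 435.8348) / (112.8175 + 211.9850) = 745.1414 / 324.8025 = 2.29414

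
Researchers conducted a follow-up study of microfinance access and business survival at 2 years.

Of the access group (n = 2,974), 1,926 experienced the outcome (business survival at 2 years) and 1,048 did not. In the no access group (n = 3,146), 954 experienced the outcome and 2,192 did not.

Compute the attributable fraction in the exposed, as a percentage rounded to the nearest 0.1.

53.2

From the description: a = 1926, b = 1048, c = 954, d = 2192.
Risk in exposed = 1926/2974 = 0.64761; risk in unexposed = 954/3146 = 0.30324.
RR = 0.64761/0.30324 = 2.13563
AR% = (RR − 1)/RR × 100 = (2.13563 − 1)/2.13563 × 100 = 53.1754%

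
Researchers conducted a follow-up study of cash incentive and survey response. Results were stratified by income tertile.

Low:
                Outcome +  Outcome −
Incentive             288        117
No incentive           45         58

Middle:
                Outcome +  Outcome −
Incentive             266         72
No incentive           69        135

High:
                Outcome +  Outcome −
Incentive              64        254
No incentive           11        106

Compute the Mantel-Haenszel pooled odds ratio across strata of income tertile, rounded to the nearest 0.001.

OR_MH = Σ(aᵢdᵢ/nᵢ) / Σ(bᵢcᵢ/nᵢ), where nᵢ is the stratum total.
Stratum 1 (Low): n = 508; a·d/n = 288·58/508 = 32.8819; b·c/n = 117·45/508 = 10.3642
Stratum 2 (Middle): n = 542; a·d/n = 266·135/542 = 66.2546; b·c/n = 72·69/542 = 9.1661
Stratum 3 (High): n = 435; a·d/n = 64·106/435 = 15.5954; b·c/n = 254·11/435 = 6.4230
OR_MH = (32.8819 + 66.2546 + 15.5954) / (10.3642 + 9.1661 + 6.4230) = 114.7319 / 25.9532 = 4.42072

4.421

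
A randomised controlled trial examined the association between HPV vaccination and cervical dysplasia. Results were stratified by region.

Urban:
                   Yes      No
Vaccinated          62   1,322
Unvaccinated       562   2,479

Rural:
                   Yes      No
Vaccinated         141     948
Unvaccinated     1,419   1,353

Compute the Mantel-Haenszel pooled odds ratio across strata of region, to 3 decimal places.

OR_MH = Σ(aᵢdᵢ/nᵢ) / Σ(bᵢcᵢ/nᵢ), where nᵢ is the stratum total.
Stratum 1 (Urban): n = 4425; a·d/n = 62·2479/4425 = 34.7340; b·c/n = 1322·562/4425 = 167.9015
Stratum 2 (Rural): n = 3861; a·d/n = 141·1353/3861 = 49.4103; b·c/n = 948·1419/3861 = 348.4103
OR_MH = (34.7340 + 49.4103) / (167.9015 + 348.4103) = 84.1443 / 516.3117 = 0.16297

0.163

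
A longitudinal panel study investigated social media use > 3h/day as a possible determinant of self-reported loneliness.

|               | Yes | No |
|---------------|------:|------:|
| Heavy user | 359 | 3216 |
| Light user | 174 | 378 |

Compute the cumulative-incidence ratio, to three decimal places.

Cells: a = 359, b = 3216, c = 174, d = 378.
Risk in exposed = 359/3575 = 0.10042; risk in unexposed = 174/552 = 0.31522.
RR = 0.10042 / 0.31522 = 0.31857
The risk is 68% lower among the exposed than among the unexposed.

0.319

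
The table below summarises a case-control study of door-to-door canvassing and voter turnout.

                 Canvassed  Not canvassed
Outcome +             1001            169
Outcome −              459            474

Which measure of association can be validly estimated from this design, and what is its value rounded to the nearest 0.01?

6.12

Reading the table with exposure as columns: a = 1001 (Canvassed, case), b = 459 (Canvassed, non-case), c = 169 (Not canvassed, case), d = 474.
This is a case-control study: participants were sampled on outcome status, so risks in the source population cannot be estimated directly — relative risk is not valid here. The odds ratio is the appropriate measure.
OR = (a·d)/(b·c) = (1001 × 474) / (459 × 169) = 474474 / 77571 = 6.11664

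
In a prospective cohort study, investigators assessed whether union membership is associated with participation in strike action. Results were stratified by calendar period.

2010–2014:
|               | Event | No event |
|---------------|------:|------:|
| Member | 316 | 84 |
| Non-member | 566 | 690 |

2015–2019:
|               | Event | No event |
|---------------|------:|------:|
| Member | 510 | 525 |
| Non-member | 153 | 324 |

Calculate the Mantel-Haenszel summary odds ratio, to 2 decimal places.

2.94

OR_MH = Σ(aᵢdᵢ/nᵢ) / Σ(bᵢcᵢ/nᵢ), where nᵢ is the stratum total.
Stratum 1 (2010–2014): n = 1656; a·d/n = 316·690/1656 = 131.6667; b·c/n = 84·566/1656 = 28.7101
Stratum 2 (2015–2019): n = 1512; a·d/n = 510·324/1512 = 109.2857; b·c/n = 525·153/1512 = 53.1250
OR_MH = (131.6667 + 109.2857) / (28.7101 + 53.1250) = 240.9524 / 81.8351 = 2.94436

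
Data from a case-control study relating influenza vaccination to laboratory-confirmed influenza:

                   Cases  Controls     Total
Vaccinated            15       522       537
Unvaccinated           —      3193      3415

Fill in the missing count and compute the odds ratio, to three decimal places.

The missing cell is in the unexposed row: 3415 − 3193 = 222.
So a = 15, b = 522, c = 222, d = 3193.
OR = (a·d)/(b·c) = (15 × 3193) / (522 × 222) = 47895 / 115884 = 0.41330

0.413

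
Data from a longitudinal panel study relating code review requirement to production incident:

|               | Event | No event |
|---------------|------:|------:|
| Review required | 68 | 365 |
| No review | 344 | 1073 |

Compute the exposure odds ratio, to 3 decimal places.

0.581

Cells: a = 68, b = 365, c = 344, d = 1073.
OR = (a·d)/(b·c) = (68 × 1073) / (365 × 344) = 72964 / 125560 = 0.58111
Exposure is associated with lower odds of production incident (OR = 0.58 < 1).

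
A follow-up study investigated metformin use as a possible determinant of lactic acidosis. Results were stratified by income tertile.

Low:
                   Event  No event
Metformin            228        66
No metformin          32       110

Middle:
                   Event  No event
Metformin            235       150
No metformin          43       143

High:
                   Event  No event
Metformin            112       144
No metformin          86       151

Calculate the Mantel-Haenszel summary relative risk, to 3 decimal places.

RR_MH = Σ(aᵢ·n₀ᵢ/nᵢ) / Σ(cᵢ·n₁ᵢ/nᵢ), with n₁ᵢ = aᵢ+bᵢ (exposed), n₀ᵢ = cᵢ+dᵢ (unexposed), nᵢ = n₁ᵢ+n₀ᵢ.
Stratum 1 (Low): n₁ = 294, n₀ = 142, n = 436; a·n₀/n = 228·142/436 = 74.2569; c·n₁/n = 32·294/436 = 21.5780
Stratum 2 (Middle): n₁ = 385, n₀ = 186, n = 571; a·n₀/n = 235·186/571 = 76.5499; c·n₁/n = 43·385/571 = 28.9930
Stratum 3 (High): n₁ = 256, n₀ = 237, n = 493; a·n₀/n = 112·237/493 = 53.8418; c·n₁/n = 86·256/493 = 44.6572
RR_MH = (74.2569 + 76.5499 + 53.8418) / (21.5780 + 28.9930 + 44.6572) = 204.6486 / 95.2282 = 2.14903

2.149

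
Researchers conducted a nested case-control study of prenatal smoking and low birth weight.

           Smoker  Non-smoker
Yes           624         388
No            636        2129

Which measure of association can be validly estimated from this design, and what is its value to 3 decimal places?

Reading the table with exposure as columns: a = 624 (Smoker, case), b = 636 (Smoker, non-case), c = 388 (Non-smoker, case), d = 2129.
This is a nested case-control study: participants were sampled on outcome status, so risks in the source population cannot be estimated directly — relative risk is not valid here. The odds ratio is the appropriate measure.
OR = (a·d)/(b·c) = (624 × 2129) / (636 × 388) = 1328496 / 246768 = 5.38358

5.384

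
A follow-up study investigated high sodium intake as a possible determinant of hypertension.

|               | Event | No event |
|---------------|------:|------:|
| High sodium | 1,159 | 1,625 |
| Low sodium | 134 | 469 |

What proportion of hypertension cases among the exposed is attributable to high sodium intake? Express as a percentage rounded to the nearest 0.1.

Cells: a = 1159, b = 1625, c = 134, d = 469.
Risk in exposed = 1159/2784 = 0.41631; risk in unexposed = 134/603 = 0.22222.
RR = 0.41631/0.22222 = 1.87338
AR% = (RR − 1)/RR × 100 = (1.87338 − 1)/1.87338 × 100 = 46.6206%

46.6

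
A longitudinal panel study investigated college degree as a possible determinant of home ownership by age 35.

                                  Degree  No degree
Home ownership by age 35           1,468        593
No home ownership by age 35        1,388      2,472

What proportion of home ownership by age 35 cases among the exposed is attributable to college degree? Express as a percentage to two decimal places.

Reading the table with exposure as columns: a = 1468 (Degree, case), b = 1388 (Degree, non-case), c = 593 (No degree, case), d = 2472.
Risk in exposed = 1468/2856 = 0.51401; risk in unexposed = 593/3065 = 0.19347.
RR = 0.51401/0.19347 = 2.65671
AR% = (RR − 1)/RR × 100 = (2.65671 − 1)/2.65671 × 100 = 62.3594%

62.36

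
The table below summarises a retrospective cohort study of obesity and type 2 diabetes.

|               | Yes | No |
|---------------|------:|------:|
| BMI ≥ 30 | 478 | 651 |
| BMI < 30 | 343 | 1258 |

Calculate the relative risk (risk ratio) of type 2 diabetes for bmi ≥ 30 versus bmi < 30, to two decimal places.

Cells: a = 478, b = 651, c = 343, d = 1258.
Risk in exposed = 478/1129 = 0.42338; risk in unexposed = 343/1601 = 0.21424.
RR = 0.42338 / 0.21424 = 1.97620
The risk among the exposed is 1.98 times that among the unexposed.

1.98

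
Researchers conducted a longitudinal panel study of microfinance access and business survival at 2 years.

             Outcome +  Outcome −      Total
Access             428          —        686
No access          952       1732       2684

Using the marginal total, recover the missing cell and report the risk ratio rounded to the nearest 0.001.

1.759

The missing cell is in the exposed row: 686 − 428 = 258.
So a = 428, b = 258, c = 952, d = 1732.
RR = [a/(a+b)] / [c/(c+d)] = (428/686) / (952/2684) = 0.62391/0.35469 = 1.75900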